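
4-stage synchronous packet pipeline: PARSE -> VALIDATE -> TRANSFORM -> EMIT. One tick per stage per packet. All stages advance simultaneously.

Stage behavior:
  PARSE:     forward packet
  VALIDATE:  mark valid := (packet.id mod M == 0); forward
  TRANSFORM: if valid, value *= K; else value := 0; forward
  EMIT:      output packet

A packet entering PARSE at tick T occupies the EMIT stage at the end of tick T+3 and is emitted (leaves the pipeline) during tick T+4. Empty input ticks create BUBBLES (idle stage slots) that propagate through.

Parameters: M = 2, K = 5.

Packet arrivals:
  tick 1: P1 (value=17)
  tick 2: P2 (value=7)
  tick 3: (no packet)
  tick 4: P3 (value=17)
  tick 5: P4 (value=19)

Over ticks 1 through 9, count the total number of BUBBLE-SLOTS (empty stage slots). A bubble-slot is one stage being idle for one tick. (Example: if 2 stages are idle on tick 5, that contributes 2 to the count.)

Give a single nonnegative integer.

Answer: 20

Derivation:
Tick 1: [PARSE:P1(v=17,ok=F), VALIDATE:-, TRANSFORM:-, EMIT:-] out:-; bubbles=3
Tick 2: [PARSE:P2(v=7,ok=F), VALIDATE:P1(v=17,ok=F), TRANSFORM:-, EMIT:-] out:-; bubbles=2
Tick 3: [PARSE:-, VALIDATE:P2(v=7,ok=T), TRANSFORM:P1(v=0,ok=F), EMIT:-] out:-; bubbles=2
Tick 4: [PARSE:P3(v=17,ok=F), VALIDATE:-, TRANSFORM:P2(v=35,ok=T), EMIT:P1(v=0,ok=F)] out:-; bubbles=1
Tick 5: [PARSE:P4(v=19,ok=F), VALIDATE:P3(v=17,ok=F), TRANSFORM:-, EMIT:P2(v=35,ok=T)] out:P1(v=0); bubbles=1
Tick 6: [PARSE:-, VALIDATE:P4(v=19,ok=T), TRANSFORM:P3(v=0,ok=F), EMIT:-] out:P2(v=35); bubbles=2
Tick 7: [PARSE:-, VALIDATE:-, TRANSFORM:P4(v=95,ok=T), EMIT:P3(v=0,ok=F)] out:-; bubbles=2
Tick 8: [PARSE:-, VALIDATE:-, TRANSFORM:-, EMIT:P4(v=95,ok=T)] out:P3(v=0); bubbles=3
Tick 9: [PARSE:-, VALIDATE:-, TRANSFORM:-, EMIT:-] out:P4(v=95); bubbles=4
Total bubble-slots: 20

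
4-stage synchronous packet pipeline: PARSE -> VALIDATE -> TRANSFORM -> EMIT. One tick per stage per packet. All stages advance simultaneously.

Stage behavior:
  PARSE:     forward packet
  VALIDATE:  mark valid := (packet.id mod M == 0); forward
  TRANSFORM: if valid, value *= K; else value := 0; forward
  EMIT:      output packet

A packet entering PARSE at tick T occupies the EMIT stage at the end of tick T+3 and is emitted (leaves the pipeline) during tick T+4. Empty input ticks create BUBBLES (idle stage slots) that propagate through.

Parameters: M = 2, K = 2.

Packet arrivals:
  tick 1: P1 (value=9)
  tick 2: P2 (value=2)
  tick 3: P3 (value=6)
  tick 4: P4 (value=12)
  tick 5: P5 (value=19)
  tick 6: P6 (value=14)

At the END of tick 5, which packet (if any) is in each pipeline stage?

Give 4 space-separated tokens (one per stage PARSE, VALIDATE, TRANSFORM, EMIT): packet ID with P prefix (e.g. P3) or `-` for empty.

Tick 1: [PARSE:P1(v=9,ok=F), VALIDATE:-, TRANSFORM:-, EMIT:-] out:-; in:P1
Tick 2: [PARSE:P2(v=2,ok=F), VALIDATE:P1(v=9,ok=F), TRANSFORM:-, EMIT:-] out:-; in:P2
Tick 3: [PARSE:P3(v=6,ok=F), VALIDATE:P2(v=2,ok=T), TRANSFORM:P1(v=0,ok=F), EMIT:-] out:-; in:P3
Tick 4: [PARSE:P4(v=12,ok=F), VALIDATE:P3(v=6,ok=F), TRANSFORM:P2(v=4,ok=T), EMIT:P1(v=0,ok=F)] out:-; in:P4
Tick 5: [PARSE:P5(v=19,ok=F), VALIDATE:P4(v=12,ok=T), TRANSFORM:P3(v=0,ok=F), EMIT:P2(v=4,ok=T)] out:P1(v=0); in:P5
At end of tick 5: ['P5', 'P4', 'P3', 'P2']

Answer: P5 P4 P3 P2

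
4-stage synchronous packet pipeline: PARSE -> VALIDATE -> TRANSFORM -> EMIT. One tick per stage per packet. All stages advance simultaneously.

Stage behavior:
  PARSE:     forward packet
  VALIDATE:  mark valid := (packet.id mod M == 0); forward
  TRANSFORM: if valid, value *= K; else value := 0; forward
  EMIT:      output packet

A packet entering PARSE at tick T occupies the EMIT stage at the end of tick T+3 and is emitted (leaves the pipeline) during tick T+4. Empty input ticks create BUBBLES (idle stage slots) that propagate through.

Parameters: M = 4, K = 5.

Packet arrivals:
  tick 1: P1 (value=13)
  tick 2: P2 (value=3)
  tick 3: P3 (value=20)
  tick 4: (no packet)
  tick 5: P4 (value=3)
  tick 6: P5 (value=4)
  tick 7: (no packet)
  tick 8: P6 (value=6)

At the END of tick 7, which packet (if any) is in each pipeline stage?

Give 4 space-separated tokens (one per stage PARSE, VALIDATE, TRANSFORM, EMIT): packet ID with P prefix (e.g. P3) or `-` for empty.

Answer: - P5 P4 -

Derivation:
Tick 1: [PARSE:P1(v=13,ok=F), VALIDATE:-, TRANSFORM:-, EMIT:-] out:-; in:P1
Tick 2: [PARSE:P2(v=3,ok=F), VALIDATE:P1(v=13,ok=F), TRANSFORM:-, EMIT:-] out:-; in:P2
Tick 3: [PARSE:P3(v=20,ok=F), VALIDATE:P2(v=3,ok=F), TRANSFORM:P1(v=0,ok=F), EMIT:-] out:-; in:P3
Tick 4: [PARSE:-, VALIDATE:P3(v=20,ok=F), TRANSFORM:P2(v=0,ok=F), EMIT:P1(v=0,ok=F)] out:-; in:-
Tick 5: [PARSE:P4(v=3,ok=F), VALIDATE:-, TRANSFORM:P3(v=0,ok=F), EMIT:P2(v=0,ok=F)] out:P1(v=0); in:P4
Tick 6: [PARSE:P5(v=4,ok=F), VALIDATE:P4(v=3,ok=T), TRANSFORM:-, EMIT:P3(v=0,ok=F)] out:P2(v=0); in:P5
Tick 7: [PARSE:-, VALIDATE:P5(v=4,ok=F), TRANSFORM:P4(v=15,ok=T), EMIT:-] out:P3(v=0); in:-
At end of tick 7: ['-', 'P5', 'P4', '-']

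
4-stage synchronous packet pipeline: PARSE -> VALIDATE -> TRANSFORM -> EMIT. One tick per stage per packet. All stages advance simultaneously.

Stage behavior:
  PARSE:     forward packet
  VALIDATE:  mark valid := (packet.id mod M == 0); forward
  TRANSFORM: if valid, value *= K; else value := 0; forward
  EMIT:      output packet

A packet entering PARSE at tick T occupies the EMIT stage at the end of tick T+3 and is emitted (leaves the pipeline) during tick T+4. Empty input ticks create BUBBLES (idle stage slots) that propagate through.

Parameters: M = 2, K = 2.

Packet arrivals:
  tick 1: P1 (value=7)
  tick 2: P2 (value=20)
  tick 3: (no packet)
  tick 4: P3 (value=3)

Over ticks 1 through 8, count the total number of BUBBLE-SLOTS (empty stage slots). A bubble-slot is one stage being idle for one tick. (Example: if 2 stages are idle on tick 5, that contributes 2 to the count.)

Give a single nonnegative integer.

Tick 1: [PARSE:P1(v=7,ok=F), VALIDATE:-, TRANSFORM:-, EMIT:-] out:-; bubbles=3
Tick 2: [PARSE:P2(v=20,ok=F), VALIDATE:P1(v=7,ok=F), TRANSFORM:-, EMIT:-] out:-; bubbles=2
Tick 3: [PARSE:-, VALIDATE:P2(v=20,ok=T), TRANSFORM:P1(v=0,ok=F), EMIT:-] out:-; bubbles=2
Tick 4: [PARSE:P3(v=3,ok=F), VALIDATE:-, TRANSFORM:P2(v=40,ok=T), EMIT:P1(v=0,ok=F)] out:-; bubbles=1
Tick 5: [PARSE:-, VALIDATE:P3(v=3,ok=F), TRANSFORM:-, EMIT:P2(v=40,ok=T)] out:P1(v=0); bubbles=2
Tick 6: [PARSE:-, VALIDATE:-, TRANSFORM:P3(v=0,ok=F), EMIT:-] out:P2(v=40); bubbles=3
Tick 7: [PARSE:-, VALIDATE:-, TRANSFORM:-, EMIT:P3(v=0,ok=F)] out:-; bubbles=3
Tick 8: [PARSE:-, VALIDATE:-, TRANSFORM:-, EMIT:-] out:P3(v=0); bubbles=4
Total bubble-slots: 20

Answer: 20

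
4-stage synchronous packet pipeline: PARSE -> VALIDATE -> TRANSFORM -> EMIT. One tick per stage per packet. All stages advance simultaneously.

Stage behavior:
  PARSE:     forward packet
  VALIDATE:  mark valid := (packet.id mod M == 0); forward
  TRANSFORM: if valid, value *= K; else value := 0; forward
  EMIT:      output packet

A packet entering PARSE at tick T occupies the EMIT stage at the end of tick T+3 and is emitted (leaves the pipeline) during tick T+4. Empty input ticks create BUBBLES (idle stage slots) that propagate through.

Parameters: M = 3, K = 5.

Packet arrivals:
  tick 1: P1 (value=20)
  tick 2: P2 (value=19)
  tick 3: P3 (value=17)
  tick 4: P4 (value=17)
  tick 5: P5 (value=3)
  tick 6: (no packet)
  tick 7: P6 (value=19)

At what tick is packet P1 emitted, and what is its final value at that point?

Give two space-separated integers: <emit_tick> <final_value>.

Answer: 5 0

Derivation:
Tick 1: [PARSE:P1(v=20,ok=F), VALIDATE:-, TRANSFORM:-, EMIT:-] out:-; in:P1
Tick 2: [PARSE:P2(v=19,ok=F), VALIDATE:P1(v=20,ok=F), TRANSFORM:-, EMIT:-] out:-; in:P2
Tick 3: [PARSE:P3(v=17,ok=F), VALIDATE:P2(v=19,ok=F), TRANSFORM:P1(v=0,ok=F), EMIT:-] out:-; in:P3
Tick 4: [PARSE:P4(v=17,ok=F), VALIDATE:P3(v=17,ok=T), TRANSFORM:P2(v=0,ok=F), EMIT:P1(v=0,ok=F)] out:-; in:P4
Tick 5: [PARSE:P5(v=3,ok=F), VALIDATE:P4(v=17,ok=F), TRANSFORM:P3(v=85,ok=T), EMIT:P2(v=0,ok=F)] out:P1(v=0); in:P5
Tick 6: [PARSE:-, VALIDATE:P5(v=3,ok=F), TRANSFORM:P4(v=0,ok=F), EMIT:P3(v=85,ok=T)] out:P2(v=0); in:-
Tick 7: [PARSE:P6(v=19,ok=F), VALIDATE:-, TRANSFORM:P5(v=0,ok=F), EMIT:P4(v=0,ok=F)] out:P3(v=85); in:P6
Tick 8: [PARSE:-, VALIDATE:P6(v=19,ok=T), TRANSFORM:-, EMIT:P5(v=0,ok=F)] out:P4(v=0); in:-
Tick 9: [PARSE:-, VALIDATE:-, TRANSFORM:P6(v=95,ok=T), EMIT:-] out:P5(v=0); in:-
Tick 10: [PARSE:-, VALIDATE:-, TRANSFORM:-, EMIT:P6(v=95,ok=T)] out:-; in:-
Tick 11: [PARSE:-, VALIDATE:-, TRANSFORM:-, EMIT:-] out:P6(v=95); in:-
P1: arrives tick 1, valid=False (id=1, id%3=1), emit tick 5, final value 0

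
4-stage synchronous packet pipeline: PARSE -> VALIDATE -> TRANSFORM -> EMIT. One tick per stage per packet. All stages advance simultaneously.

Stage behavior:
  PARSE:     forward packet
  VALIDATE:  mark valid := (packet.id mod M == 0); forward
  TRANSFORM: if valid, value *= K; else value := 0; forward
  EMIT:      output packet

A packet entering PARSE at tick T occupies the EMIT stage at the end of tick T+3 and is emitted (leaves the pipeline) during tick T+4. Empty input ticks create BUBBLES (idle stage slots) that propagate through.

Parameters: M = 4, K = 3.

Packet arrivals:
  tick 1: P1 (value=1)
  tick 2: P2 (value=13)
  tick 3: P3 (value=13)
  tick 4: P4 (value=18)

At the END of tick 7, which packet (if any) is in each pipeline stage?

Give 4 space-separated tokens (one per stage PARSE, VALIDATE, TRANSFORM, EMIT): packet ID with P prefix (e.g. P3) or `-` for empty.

Answer: - - - P4

Derivation:
Tick 1: [PARSE:P1(v=1,ok=F), VALIDATE:-, TRANSFORM:-, EMIT:-] out:-; in:P1
Tick 2: [PARSE:P2(v=13,ok=F), VALIDATE:P1(v=1,ok=F), TRANSFORM:-, EMIT:-] out:-; in:P2
Tick 3: [PARSE:P3(v=13,ok=F), VALIDATE:P2(v=13,ok=F), TRANSFORM:P1(v=0,ok=F), EMIT:-] out:-; in:P3
Tick 4: [PARSE:P4(v=18,ok=F), VALIDATE:P3(v=13,ok=F), TRANSFORM:P2(v=0,ok=F), EMIT:P1(v=0,ok=F)] out:-; in:P4
Tick 5: [PARSE:-, VALIDATE:P4(v=18,ok=T), TRANSFORM:P3(v=0,ok=F), EMIT:P2(v=0,ok=F)] out:P1(v=0); in:-
Tick 6: [PARSE:-, VALIDATE:-, TRANSFORM:P4(v=54,ok=T), EMIT:P3(v=0,ok=F)] out:P2(v=0); in:-
Tick 7: [PARSE:-, VALIDATE:-, TRANSFORM:-, EMIT:P4(v=54,ok=T)] out:P3(v=0); in:-
At end of tick 7: ['-', '-', '-', 'P4']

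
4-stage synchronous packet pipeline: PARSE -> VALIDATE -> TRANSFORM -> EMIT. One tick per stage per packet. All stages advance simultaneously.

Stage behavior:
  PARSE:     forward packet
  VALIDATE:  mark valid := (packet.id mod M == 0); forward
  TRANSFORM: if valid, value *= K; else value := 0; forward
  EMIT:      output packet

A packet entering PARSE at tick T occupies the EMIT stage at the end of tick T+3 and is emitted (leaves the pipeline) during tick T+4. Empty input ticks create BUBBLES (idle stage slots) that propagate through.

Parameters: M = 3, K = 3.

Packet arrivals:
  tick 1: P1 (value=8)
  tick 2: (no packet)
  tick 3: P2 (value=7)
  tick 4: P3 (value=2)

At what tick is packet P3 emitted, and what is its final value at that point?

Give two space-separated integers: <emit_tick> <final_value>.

Answer: 8 6

Derivation:
Tick 1: [PARSE:P1(v=8,ok=F), VALIDATE:-, TRANSFORM:-, EMIT:-] out:-; in:P1
Tick 2: [PARSE:-, VALIDATE:P1(v=8,ok=F), TRANSFORM:-, EMIT:-] out:-; in:-
Tick 3: [PARSE:P2(v=7,ok=F), VALIDATE:-, TRANSFORM:P1(v=0,ok=F), EMIT:-] out:-; in:P2
Tick 4: [PARSE:P3(v=2,ok=F), VALIDATE:P2(v=7,ok=F), TRANSFORM:-, EMIT:P1(v=0,ok=F)] out:-; in:P3
Tick 5: [PARSE:-, VALIDATE:P3(v=2,ok=T), TRANSFORM:P2(v=0,ok=F), EMIT:-] out:P1(v=0); in:-
Tick 6: [PARSE:-, VALIDATE:-, TRANSFORM:P3(v=6,ok=T), EMIT:P2(v=0,ok=F)] out:-; in:-
Tick 7: [PARSE:-, VALIDATE:-, TRANSFORM:-, EMIT:P3(v=6,ok=T)] out:P2(v=0); in:-
Tick 8: [PARSE:-, VALIDATE:-, TRANSFORM:-, EMIT:-] out:P3(v=6); in:-
P3: arrives tick 4, valid=True (id=3, id%3=0), emit tick 8, final value 6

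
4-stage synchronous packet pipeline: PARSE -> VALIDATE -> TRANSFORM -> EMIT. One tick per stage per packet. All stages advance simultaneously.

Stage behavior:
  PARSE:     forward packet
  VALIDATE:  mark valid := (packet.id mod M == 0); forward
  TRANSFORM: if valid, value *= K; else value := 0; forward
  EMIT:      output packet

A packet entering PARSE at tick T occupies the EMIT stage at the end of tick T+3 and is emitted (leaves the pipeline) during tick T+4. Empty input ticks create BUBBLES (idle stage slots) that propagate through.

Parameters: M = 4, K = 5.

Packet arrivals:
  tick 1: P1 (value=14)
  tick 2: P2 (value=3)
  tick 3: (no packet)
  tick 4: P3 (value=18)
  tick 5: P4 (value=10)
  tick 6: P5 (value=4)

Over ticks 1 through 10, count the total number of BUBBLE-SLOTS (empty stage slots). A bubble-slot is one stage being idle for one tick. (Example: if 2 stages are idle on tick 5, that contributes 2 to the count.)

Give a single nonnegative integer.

Tick 1: [PARSE:P1(v=14,ok=F), VALIDATE:-, TRANSFORM:-, EMIT:-] out:-; bubbles=3
Tick 2: [PARSE:P2(v=3,ok=F), VALIDATE:P1(v=14,ok=F), TRANSFORM:-, EMIT:-] out:-; bubbles=2
Tick 3: [PARSE:-, VALIDATE:P2(v=3,ok=F), TRANSFORM:P1(v=0,ok=F), EMIT:-] out:-; bubbles=2
Tick 4: [PARSE:P3(v=18,ok=F), VALIDATE:-, TRANSFORM:P2(v=0,ok=F), EMIT:P1(v=0,ok=F)] out:-; bubbles=1
Tick 5: [PARSE:P4(v=10,ok=F), VALIDATE:P3(v=18,ok=F), TRANSFORM:-, EMIT:P2(v=0,ok=F)] out:P1(v=0); bubbles=1
Tick 6: [PARSE:P5(v=4,ok=F), VALIDATE:P4(v=10,ok=T), TRANSFORM:P3(v=0,ok=F), EMIT:-] out:P2(v=0); bubbles=1
Tick 7: [PARSE:-, VALIDATE:P5(v=4,ok=F), TRANSFORM:P4(v=50,ok=T), EMIT:P3(v=0,ok=F)] out:-; bubbles=1
Tick 8: [PARSE:-, VALIDATE:-, TRANSFORM:P5(v=0,ok=F), EMIT:P4(v=50,ok=T)] out:P3(v=0); bubbles=2
Tick 9: [PARSE:-, VALIDATE:-, TRANSFORM:-, EMIT:P5(v=0,ok=F)] out:P4(v=50); bubbles=3
Tick 10: [PARSE:-, VALIDATE:-, TRANSFORM:-, EMIT:-] out:P5(v=0); bubbles=4
Total bubble-slots: 20

Answer: 20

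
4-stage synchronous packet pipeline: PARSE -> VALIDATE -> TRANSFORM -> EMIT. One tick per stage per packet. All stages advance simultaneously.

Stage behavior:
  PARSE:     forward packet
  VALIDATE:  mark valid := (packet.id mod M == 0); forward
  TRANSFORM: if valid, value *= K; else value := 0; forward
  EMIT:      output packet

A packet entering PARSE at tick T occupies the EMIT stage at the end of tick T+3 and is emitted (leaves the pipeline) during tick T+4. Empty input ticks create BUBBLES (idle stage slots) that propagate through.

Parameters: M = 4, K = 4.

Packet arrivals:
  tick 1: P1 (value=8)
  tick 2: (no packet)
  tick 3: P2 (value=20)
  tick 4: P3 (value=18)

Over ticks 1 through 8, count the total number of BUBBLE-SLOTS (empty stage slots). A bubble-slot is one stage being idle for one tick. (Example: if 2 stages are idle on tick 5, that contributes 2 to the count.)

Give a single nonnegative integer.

Tick 1: [PARSE:P1(v=8,ok=F), VALIDATE:-, TRANSFORM:-, EMIT:-] out:-; bubbles=3
Tick 2: [PARSE:-, VALIDATE:P1(v=8,ok=F), TRANSFORM:-, EMIT:-] out:-; bubbles=3
Tick 3: [PARSE:P2(v=20,ok=F), VALIDATE:-, TRANSFORM:P1(v=0,ok=F), EMIT:-] out:-; bubbles=2
Tick 4: [PARSE:P3(v=18,ok=F), VALIDATE:P2(v=20,ok=F), TRANSFORM:-, EMIT:P1(v=0,ok=F)] out:-; bubbles=1
Tick 5: [PARSE:-, VALIDATE:P3(v=18,ok=F), TRANSFORM:P2(v=0,ok=F), EMIT:-] out:P1(v=0); bubbles=2
Tick 6: [PARSE:-, VALIDATE:-, TRANSFORM:P3(v=0,ok=F), EMIT:P2(v=0,ok=F)] out:-; bubbles=2
Tick 7: [PARSE:-, VALIDATE:-, TRANSFORM:-, EMIT:P3(v=0,ok=F)] out:P2(v=0); bubbles=3
Tick 8: [PARSE:-, VALIDATE:-, TRANSFORM:-, EMIT:-] out:P3(v=0); bubbles=4
Total bubble-slots: 20

Answer: 20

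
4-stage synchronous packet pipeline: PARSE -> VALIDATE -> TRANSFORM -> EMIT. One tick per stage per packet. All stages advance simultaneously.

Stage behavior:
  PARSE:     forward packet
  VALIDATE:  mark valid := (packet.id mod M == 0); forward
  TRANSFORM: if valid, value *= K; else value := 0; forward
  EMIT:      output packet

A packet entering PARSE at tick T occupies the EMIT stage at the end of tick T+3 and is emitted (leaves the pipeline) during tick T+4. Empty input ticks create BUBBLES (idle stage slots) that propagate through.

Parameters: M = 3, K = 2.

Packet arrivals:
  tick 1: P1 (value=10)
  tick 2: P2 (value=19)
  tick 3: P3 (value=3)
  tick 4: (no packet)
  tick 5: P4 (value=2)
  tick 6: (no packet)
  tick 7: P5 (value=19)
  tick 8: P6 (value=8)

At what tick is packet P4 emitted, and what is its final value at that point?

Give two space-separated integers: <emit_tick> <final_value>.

Answer: 9 0

Derivation:
Tick 1: [PARSE:P1(v=10,ok=F), VALIDATE:-, TRANSFORM:-, EMIT:-] out:-; in:P1
Tick 2: [PARSE:P2(v=19,ok=F), VALIDATE:P1(v=10,ok=F), TRANSFORM:-, EMIT:-] out:-; in:P2
Tick 3: [PARSE:P3(v=3,ok=F), VALIDATE:P2(v=19,ok=F), TRANSFORM:P1(v=0,ok=F), EMIT:-] out:-; in:P3
Tick 4: [PARSE:-, VALIDATE:P3(v=3,ok=T), TRANSFORM:P2(v=0,ok=F), EMIT:P1(v=0,ok=F)] out:-; in:-
Tick 5: [PARSE:P4(v=2,ok=F), VALIDATE:-, TRANSFORM:P3(v=6,ok=T), EMIT:P2(v=0,ok=F)] out:P1(v=0); in:P4
Tick 6: [PARSE:-, VALIDATE:P4(v=2,ok=F), TRANSFORM:-, EMIT:P3(v=6,ok=T)] out:P2(v=0); in:-
Tick 7: [PARSE:P5(v=19,ok=F), VALIDATE:-, TRANSFORM:P4(v=0,ok=F), EMIT:-] out:P3(v=6); in:P5
Tick 8: [PARSE:P6(v=8,ok=F), VALIDATE:P5(v=19,ok=F), TRANSFORM:-, EMIT:P4(v=0,ok=F)] out:-; in:P6
Tick 9: [PARSE:-, VALIDATE:P6(v=8,ok=T), TRANSFORM:P5(v=0,ok=F), EMIT:-] out:P4(v=0); in:-
Tick 10: [PARSE:-, VALIDATE:-, TRANSFORM:P6(v=16,ok=T), EMIT:P5(v=0,ok=F)] out:-; in:-
Tick 11: [PARSE:-, VALIDATE:-, TRANSFORM:-, EMIT:P6(v=16,ok=T)] out:P5(v=0); in:-
Tick 12: [PARSE:-, VALIDATE:-, TRANSFORM:-, EMIT:-] out:P6(v=16); in:-
P4: arrives tick 5, valid=False (id=4, id%3=1), emit tick 9, final value 0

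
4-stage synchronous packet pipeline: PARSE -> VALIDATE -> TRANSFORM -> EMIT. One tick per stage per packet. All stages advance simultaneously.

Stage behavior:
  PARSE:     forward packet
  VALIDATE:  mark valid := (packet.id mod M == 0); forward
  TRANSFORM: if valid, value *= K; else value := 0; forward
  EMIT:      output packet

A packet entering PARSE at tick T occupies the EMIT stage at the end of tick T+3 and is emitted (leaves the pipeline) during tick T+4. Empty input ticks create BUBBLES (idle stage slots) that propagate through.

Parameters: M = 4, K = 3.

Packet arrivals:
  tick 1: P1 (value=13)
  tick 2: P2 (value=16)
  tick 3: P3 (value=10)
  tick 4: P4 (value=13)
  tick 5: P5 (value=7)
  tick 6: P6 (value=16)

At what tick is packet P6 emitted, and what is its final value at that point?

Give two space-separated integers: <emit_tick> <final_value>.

Answer: 10 0

Derivation:
Tick 1: [PARSE:P1(v=13,ok=F), VALIDATE:-, TRANSFORM:-, EMIT:-] out:-; in:P1
Tick 2: [PARSE:P2(v=16,ok=F), VALIDATE:P1(v=13,ok=F), TRANSFORM:-, EMIT:-] out:-; in:P2
Tick 3: [PARSE:P3(v=10,ok=F), VALIDATE:P2(v=16,ok=F), TRANSFORM:P1(v=0,ok=F), EMIT:-] out:-; in:P3
Tick 4: [PARSE:P4(v=13,ok=F), VALIDATE:P3(v=10,ok=F), TRANSFORM:P2(v=0,ok=F), EMIT:P1(v=0,ok=F)] out:-; in:P4
Tick 5: [PARSE:P5(v=7,ok=F), VALIDATE:P4(v=13,ok=T), TRANSFORM:P3(v=0,ok=F), EMIT:P2(v=0,ok=F)] out:P1(v=0); in:P5
Tick 6: [PARSE:P6(v=16,ok=F), VALIDATE:P5(v=7,ok=F), TRANSFORM:P4(v=39,ok=T), EMIT:P3(v=0,ok=F)] out:P2(v=0); in:P6
Tick 7: [PARSE:-, VALIDATE:P6(v=16,ok=F), TRANSFORM:P5(v=0,ok=F), EMIT:P4(v=39,ok=T)] out:P3(v=0); in:-
Tick 8: [PARSE:-, VALIDATE:-, TRANSFORM:P6(v=0,ok=F), EMIT:P5(v=0,ok=F)] out:P4(v=39); in:-
Tick 9: [PARSE:-, VALIDATE:-, TRANSFORM:-, EMIT:P6(v=0,ok=F)] out:P5(v=0); in:-
Tick 10: [PARSE:-, VALIDATE:-, TRANSFORM:-, EMIT:-] out:P6(v=0); in:-
P6: arrives tick 6, valid=False (id=6, id%4=2), emit tick 10, final value 0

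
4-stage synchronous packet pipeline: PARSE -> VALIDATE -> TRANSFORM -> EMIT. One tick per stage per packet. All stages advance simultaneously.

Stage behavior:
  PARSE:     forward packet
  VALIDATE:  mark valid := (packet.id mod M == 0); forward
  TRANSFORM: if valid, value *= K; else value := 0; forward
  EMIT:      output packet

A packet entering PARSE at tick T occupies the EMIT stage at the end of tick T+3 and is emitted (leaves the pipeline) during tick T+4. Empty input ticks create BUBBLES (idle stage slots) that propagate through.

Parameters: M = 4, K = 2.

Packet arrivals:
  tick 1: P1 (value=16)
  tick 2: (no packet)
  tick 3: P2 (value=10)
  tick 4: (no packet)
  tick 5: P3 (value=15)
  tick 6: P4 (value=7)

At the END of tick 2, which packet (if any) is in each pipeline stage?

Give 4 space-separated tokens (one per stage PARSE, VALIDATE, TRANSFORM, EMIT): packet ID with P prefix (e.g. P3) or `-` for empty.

Tick 1: [PARSE:P1(v=16,ok=F), VALIDATE:-, TRANSFORM:-, EMIT:-] out:-; in:P1
Tick 2: [PARSE:-, VALIDATE:P1(v=16,ok=F), TRANSFORM:-, EMIT:-] out:-; in:-
At end of tick 2: ['-', 'P1', '-', '-']

Answer: - P1 - -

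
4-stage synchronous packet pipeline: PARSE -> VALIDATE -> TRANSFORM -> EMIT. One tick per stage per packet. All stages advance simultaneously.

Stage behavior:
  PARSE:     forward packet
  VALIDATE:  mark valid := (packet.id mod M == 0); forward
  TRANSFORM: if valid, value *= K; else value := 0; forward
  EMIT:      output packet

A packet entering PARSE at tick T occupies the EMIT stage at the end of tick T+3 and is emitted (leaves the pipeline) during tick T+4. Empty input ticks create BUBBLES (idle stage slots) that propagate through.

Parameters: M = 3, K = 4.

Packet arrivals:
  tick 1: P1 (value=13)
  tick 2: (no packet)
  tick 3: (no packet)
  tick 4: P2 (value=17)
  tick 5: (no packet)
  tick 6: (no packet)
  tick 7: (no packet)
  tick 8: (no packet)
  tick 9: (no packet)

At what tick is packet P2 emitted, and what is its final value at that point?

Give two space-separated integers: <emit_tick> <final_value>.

Tick 1: [PARSE:P1(v=13,ok=F), VALIDATE:-, TRANSFORM:-, EMIT:-] out:-; in:P1
Tick 2: [PARSE:-, VALIDATE:P1(v=13,ok=F), TRANSFORM:-, EMIT:-] out:-; in:-
Tick 3: [PARSE:-, VALIDATE:-, TRANSFORM:P1(v=0,ok=F), EMIT:-] out:-; in:-
Tick 4: [PARSE:P2(v=17,ok=F), VALIDATE:-, TRANSFORM:-, EMIT:P1(v=0,ok=F)] out:-; in:P2
Tick 5: [PARSE:-, VALIDATE:P2(v=17,ok=F), TRANSFORM:-, EMIT:-] out:P1(v=0); in:-
Tick 6: [PARSE:-, VALIDATE:-, TRANSFORM:P2(v=0,ok=F), EMIT:-] out:-; in:-
Tick 7: [PARSE:-, VALIDATE:-, TRANSFORM:-, EMIT:P2(v=0,ok=F)] out:-; in:-
Tick 8: [PARSE:-, VALIDATE:-, TRANSFORM:-, EMIT:-] out:P2(v=0); in:-
Tick 9: [PARSE:-, VALIDATE:-, TRANSFORM:-, EMIT:-] out:-; in:-
Tick 10: [PARSE:-, VALIDATE:-, TRANSFORM:-, EMIT:-] out:-; in:-
Tick 11: [PARSE:-, VALIDATE:-, TRANSFORM:-, EMIT:-] out:-; in:-
Tick 12: [PARSE:-, VALIDATE:-, TRANSFORM:-, EMIT:-] out:-; in:-
Tick 13: [PARSE:-, VALIDATE:-, TRANSFORM:-, EMIT:-] out:-; in:-
P2: arrives tick 4, valid=False (id=2, id%3=2), emit tick 8, final value 0

Answer: 8 0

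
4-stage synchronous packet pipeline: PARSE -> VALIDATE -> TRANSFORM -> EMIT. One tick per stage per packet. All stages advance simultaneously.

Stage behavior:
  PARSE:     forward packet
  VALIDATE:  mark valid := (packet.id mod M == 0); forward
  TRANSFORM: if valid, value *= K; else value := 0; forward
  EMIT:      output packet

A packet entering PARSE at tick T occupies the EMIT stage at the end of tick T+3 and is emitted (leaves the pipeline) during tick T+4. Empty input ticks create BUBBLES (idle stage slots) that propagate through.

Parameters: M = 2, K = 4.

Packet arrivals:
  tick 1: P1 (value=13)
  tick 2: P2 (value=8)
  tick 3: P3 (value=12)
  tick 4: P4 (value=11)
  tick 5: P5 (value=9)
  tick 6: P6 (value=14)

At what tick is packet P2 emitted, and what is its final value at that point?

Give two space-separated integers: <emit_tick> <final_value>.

Tick 1: [PARSE:P1(v=13,ok=F), VALIDATE:-, TRANSFORM:-, EMIT:-] out:-; in:P1
Tick 2: [PARSE:P2(v=8,ok=F), VALIDATE:P1(v=13,ok=F), TRANSFORM:-, EMIT:-] out:-; in:P2
Tick 3: [PARSE:P3(v=12,ok=F), VALIDATE:P2(v=8,ok=T), TRANSFORM:P1(v=0,ok=F), EMIT:-] out:-; in:P3
Tick 4: [PARSE:P4(v=11,ok=F), VALIDATE:P3(v=12,ok=F), TRANSFORM:P2(v=32,ok=T), EMIT:P1(v=0,ok=F)] out:-; in:P4
Tick 5: [PARSE:P5(v=9,ok=F), VALIDATE:P4(v=11,ok=T), TRANSFORM:P3(v=0,ok=F), EMIT:P2(v=32,ok=T)] out:P1(v=0); in:P5
Tick 6: [PARSE:P6(v=14,ok=F), VALIDATE:P5(v=9,ok=F), TRANSFORM:P4(v=44,ok=T), EMIT:P3(v=0,ok=F)] out:P2(v=32); in:P6
Tick 7: [PARSE:-, VALIDATE:P6(v=14,ok=T), TRANSFORM:P5(v=0,ok=F), EMIT:P4(v=44,ok=T)] out:P3(v=0); in:-
Tick 8: [PARSE:-, VALIDATE:-, TRANSFORM:P6(v=56,ok=T), EMIT:P5(v=0,ok=F)] out:P4(v=44); in:-
Tick 9: [PARSE:-, VALIDATE:-, TRANSFORM:-, EMIT:P6(v=56,ok=T)] out:P5(v=0); in:-
Tick 10: [PARSE:-, VALIDATE:-, TRANSFORM:-, EMIT:-] out:P6(v=56); in:-
P2: arrives tick 2, valid=True (id=2, id%2=0), emit tick 6, final value 32

Answer: 6 32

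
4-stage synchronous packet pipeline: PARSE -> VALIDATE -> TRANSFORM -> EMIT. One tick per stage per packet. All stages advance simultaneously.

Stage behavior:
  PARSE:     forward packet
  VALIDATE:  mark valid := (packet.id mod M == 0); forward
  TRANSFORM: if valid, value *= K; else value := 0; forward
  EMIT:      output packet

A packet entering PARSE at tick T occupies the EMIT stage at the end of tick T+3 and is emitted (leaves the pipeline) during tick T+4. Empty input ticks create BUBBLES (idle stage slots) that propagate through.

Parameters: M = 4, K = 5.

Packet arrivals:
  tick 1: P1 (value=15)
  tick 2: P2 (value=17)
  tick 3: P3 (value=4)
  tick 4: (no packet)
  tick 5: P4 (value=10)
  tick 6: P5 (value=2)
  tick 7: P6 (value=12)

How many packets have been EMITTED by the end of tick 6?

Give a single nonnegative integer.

Answer: 2

Derivation:
Tick 1: [PARSE:P1(v=15,ok=F), VALIDATE:-, TRANSFORM:-, EMIT:-] out:-; in:P1
Tick 2: [PARSE:P2(v=17,ok=F), VALIDATE:P1(v=15,ok=F), TRANSFORM:-, EMIT:-] out:-; in:P2
Tick 3: [PARSE:P3(v=4,ok=F), VALIDATE:P2(v=17,ok=F), TRANSFORM:P1(v=0,ok=F), EMIT:-] out:-; in:P3
Tick 4: [PARSE:-, VALIDATE:P3(v=4,ok=F), TRANSFORM:P2(v=0,ok=F), EMIT:P1(v=0,ok=F)] out:-; in:-
Tick 5: [PARSE:P4(v=10,ok=F), VALIDATE:-, TRANSFORM:P3(v=0,ok=F), EMIT:P2(v=0,ok=F)] out:P1(v=0); in:P4
Tick 6: [PARSE:P5(v=2,ok=F), VALIDATE:P4(v=10,ok=T), TRANSFORM:-, EMIT:P3(v=0,ok=F)] out:P2(v=0); in:P5
Emitted by tick 6: ['P1', 'P2']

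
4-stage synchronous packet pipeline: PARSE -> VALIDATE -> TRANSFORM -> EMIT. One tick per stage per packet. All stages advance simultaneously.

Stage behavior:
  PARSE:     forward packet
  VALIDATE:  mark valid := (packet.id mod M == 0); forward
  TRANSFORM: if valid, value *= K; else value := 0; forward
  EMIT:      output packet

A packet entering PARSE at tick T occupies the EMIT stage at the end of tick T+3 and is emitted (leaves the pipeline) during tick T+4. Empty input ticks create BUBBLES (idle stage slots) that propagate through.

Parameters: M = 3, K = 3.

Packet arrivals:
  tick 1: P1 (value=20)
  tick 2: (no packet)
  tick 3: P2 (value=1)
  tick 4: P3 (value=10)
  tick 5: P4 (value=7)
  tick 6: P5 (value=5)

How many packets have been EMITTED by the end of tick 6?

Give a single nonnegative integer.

Tick 1: [PARSE:P1(v=20,ok=F), VALIDATE:-, TRANSFORM:-, EMIT:-] out:-; in:P1
Tick 2: [PARSE:-, VALIDATE:P1(v=20,ok=F), TRANSFORM:-, EMIT:-] out:-; in:-
Tick 3: [PARSE:P2(v=1,ok=F), VALIDATE:-, TRANSFORM:P1(v=0,ok=F), EMIT:-] out:-; in:P2
Tick 4: [PARSE:P3(v=10,ok=F), VALIDATE:P2(v=1,ok=F), TRANSFORM:-, EMIT:P1(v=0,ok=F)] out:-; in:P3
Tick 5: [PARSE:P4(v=7,ok=F), VALIDATE:P3(v=10,ok=T), TRANSFORM:P2(v=0,ok=F), EMIT:-] out:P1(v=0); in:P4
Tick 6: [PARSE:P5(v=5,ok=F), VALIDATE:P4(v=7,ok=F), TRANSFORM:P3(v=30,ok=T), EMIT:P2(v=0,ok=F)] out:-; in:P5
Emitted by tick 6: ['P1']

Answer: 1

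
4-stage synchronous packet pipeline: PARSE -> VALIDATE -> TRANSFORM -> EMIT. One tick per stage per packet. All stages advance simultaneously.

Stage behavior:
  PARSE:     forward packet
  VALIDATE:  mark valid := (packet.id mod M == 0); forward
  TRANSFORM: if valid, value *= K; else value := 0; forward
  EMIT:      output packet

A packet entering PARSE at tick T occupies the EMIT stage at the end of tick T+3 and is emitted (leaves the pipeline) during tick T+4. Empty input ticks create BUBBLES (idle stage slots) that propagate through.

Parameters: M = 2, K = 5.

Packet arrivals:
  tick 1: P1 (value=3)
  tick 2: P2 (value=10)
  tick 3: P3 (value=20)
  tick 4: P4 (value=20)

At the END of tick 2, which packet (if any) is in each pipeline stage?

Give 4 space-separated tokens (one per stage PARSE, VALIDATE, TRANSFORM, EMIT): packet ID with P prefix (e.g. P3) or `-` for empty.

Answer: P2 P1 - -

Derivation:
Tick 1: [PARSE:P1(v=3,ok=F), VALIDATE:-, TRANSFORM:-, EMIT:-] out:-; in:P1
Tick 2: [PARSE:P2(v=10,ok=F), VALIDATE:P1(v=3,ok=F), TRANSFORM:-, EMIT:-] out:-; in:P2
At end of tick 2: ['P2', 'P1', '-', '-']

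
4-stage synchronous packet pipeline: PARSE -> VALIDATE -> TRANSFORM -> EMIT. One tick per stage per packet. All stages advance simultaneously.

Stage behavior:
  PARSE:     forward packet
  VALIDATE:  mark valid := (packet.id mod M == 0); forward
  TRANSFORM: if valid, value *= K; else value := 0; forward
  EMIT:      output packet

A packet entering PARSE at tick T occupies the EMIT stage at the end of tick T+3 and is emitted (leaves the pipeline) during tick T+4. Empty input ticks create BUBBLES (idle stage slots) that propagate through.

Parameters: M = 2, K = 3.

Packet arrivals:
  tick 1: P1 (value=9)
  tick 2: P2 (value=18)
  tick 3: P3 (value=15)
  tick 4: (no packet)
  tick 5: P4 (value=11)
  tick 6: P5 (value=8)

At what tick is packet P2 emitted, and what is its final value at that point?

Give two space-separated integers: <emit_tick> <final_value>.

Tick 1: [PARSE:P1(v=9,ok=F), VALIDATE:-, TRANSFORM:-, EMIT:-] out:-; in:P1
Tick 2: [PARSE:P2(v=18,ok=F), VALIDATE:P1(v=9,ok=F), TRANSFORM:-, EMIT:-] out:-; in:P2
Tick 3: [PARSE:P3(v=15,ok=F), VALIDATE:P2(v=18,ok=T), TRANSFORM:P1(v=0,ok=F), EMIT:-] out:-; in:P3
Tick 4: [PARSE:-, VALIDATE:P3(v=15,ok=F), TRANSFORM:P2(v=54,ok=T), EMIT:P1(v=0,ok=F)] out:-; in:-
Tick 5: [PARSE:P4(v=11,ok=F), VALIDATE:-, TRANSFORM:P3(v=0,ok=F), EMIT:P2(v=54,ok=T)] out:P1(v=0); in:P4
Tick 6: [PARSE:P5(v=8,ok=F), VALIDATE:P4(v=11,ok=T), TRANSFORM:-, EMIT:P3(v=0,ok=F)] out:P2(v=54); in:P5
Tick 7: [PARSE:-, VALIDATE:P5(v=8,ok=F), TRANSFORM:P4(v=33,ok=T), EMIT:-] out:P3(v=0); in:-
Tick 8: [PARSE:-, VALIDATE:-, TRANSFORM:P5(v=0,ok=F), EMIT:P4(v=33,ok=T)] out:-; in:-
Tick 9: [PARSE:-, VALIDATE:-, TRANSFORM:-, EMIT:P5(v=0,ok=F)] out:P4(v=33); in:-
Tick 10: [PARSE:-, VALIDATE:-, TRANSFORM:-, EMIT:-] out:P5(v=0); in:-
P2: arrives tick 2, valid=True (id=2, id%2=0), emit tick 6, final value 54

Answer: 6 54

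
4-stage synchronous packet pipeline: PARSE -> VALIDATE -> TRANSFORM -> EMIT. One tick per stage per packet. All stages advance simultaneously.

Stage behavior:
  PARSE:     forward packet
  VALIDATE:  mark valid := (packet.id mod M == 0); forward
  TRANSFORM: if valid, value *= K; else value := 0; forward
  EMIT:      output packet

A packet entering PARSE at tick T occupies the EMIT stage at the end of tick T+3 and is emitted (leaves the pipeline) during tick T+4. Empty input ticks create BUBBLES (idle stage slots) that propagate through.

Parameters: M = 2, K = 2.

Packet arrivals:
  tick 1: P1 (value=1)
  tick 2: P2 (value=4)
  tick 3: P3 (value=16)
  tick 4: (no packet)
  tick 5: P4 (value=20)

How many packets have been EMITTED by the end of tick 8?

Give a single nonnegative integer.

Tick 1: [PARSE:P1(v=1,ok=F), VALIDATE:-, TRANSFORM:-, EMIT:-] out:-; in:P1
Tick 2: [PARSE:P2(v=4,ok=F), VALIDATE:P1(v=1,ok=F), TRANSFORM:-, EMIT:-] out:-; in:P2
Tick 3: [PARSE:P3(v=16,ok=F), VALIDATE:P2(v=4,ok=T), TRANSFORM:P1(v=0,ok=F), EMIT:-] out:-; in:P3
Tick 4: [PARSE:-, VALIDATE:P3(v=16,ok=F), TRANSFORM:P2(v=8,ok=T), EMIT:P1(v=0,ok=F)] out:-; in:-
Tick 5: [PARSE:P4(v=20,ok=F), VALIDATE:-, TRANSFORM:P3(v=0,ok=F), EMIT:P2(v=8,ok=T)] out:P1(v=0); in:P4
Tick 6: [PARSE:-, VALIDATE:P4(v=20,ok=T), TRANSFORM:-, EMIT:P3(v=0,ok=F)] out:P2(v=8); in:-
Tick 7: [PARSE:-, VALIDATE:-, TRANSFORM:P4(v=40,ok=T), EMIT:-] out:P3(v=0); in:-
Tick 8: [PARSE:-, VALIDATE:-, TRANSFORM:-, EMIT:P4(v=40,ok=T)] out:-; in:-
Emitted by tick 8: ['P1', 'P2', 'P3']

Answer: 3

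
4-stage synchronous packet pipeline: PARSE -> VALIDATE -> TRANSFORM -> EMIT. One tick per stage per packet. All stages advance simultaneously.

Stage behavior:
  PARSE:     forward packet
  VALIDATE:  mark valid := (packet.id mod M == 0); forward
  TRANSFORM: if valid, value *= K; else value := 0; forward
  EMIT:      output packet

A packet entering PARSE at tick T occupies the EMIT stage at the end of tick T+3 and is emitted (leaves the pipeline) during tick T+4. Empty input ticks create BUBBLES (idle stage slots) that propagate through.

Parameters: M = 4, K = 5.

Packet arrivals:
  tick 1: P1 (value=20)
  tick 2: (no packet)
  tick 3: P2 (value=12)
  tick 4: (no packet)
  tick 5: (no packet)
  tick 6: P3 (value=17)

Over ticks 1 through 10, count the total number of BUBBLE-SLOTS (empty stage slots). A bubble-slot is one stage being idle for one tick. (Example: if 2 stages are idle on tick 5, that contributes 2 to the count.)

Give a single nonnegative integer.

Answer: 28

Derivation:
Tick 1: [PARSE:P1(v=20,ok=F), VALIDATE:-, TRANSFORM:-, EMIT:-] out:-; bubbles=3
Tick 2: [PARSE:-, VALIDATE:P1(v=20,ok=F), TRANSFORM:-, EMIT:-] out:-; bubbles=3
Tick 3: [PARSE:P2(v=12,ok=F), VALIDATE:-, TRANSFORM:P1(v=0,ok=F), EMIT:-] out:-; bubbles=2
Tick 4: [PARSE:-, VALIDATE:P2(v=12,ok=F), TRANSFORM:-, EMIT:P1(v=0,ok=F)] out:-; bubbles=2
Tick 5: [PARSE:-, VALIDATE:-, TRANSFORM:P2(v=0,ok=F), EMIT:-] out:P1(v=0); bubbles=3
Tick 6: [PARSE:P3(v=17,ok=F), VALIDATE:-, TRANSFORM:-, EMIT:P2(v=0,ok=F)] out:-; bubbles=2
Tick 7: [PARSE:-, VALIDATE:P3(v=17,ok=F), TRANSFORM:-, EMIT:-] out:P2(v=0); bubbles=3
Tick 8: [PARSE:-, VALIDATE:-, TRANSFORM:P3(v=0,ok=F), EMIT:-] out:-; bubbles=3
Tick 9: [PARSE:-, VALIDATE:-, TRANSFORM:-, EMIT:P3(v=0,ok=F)] out:-; bubbles=3
Tick 10: [PARSE:-, VALIDATE:-, TRANSFORM:-, EMIT:-] out:P3(v=0); bubbles=4
Total bubble-slots: 28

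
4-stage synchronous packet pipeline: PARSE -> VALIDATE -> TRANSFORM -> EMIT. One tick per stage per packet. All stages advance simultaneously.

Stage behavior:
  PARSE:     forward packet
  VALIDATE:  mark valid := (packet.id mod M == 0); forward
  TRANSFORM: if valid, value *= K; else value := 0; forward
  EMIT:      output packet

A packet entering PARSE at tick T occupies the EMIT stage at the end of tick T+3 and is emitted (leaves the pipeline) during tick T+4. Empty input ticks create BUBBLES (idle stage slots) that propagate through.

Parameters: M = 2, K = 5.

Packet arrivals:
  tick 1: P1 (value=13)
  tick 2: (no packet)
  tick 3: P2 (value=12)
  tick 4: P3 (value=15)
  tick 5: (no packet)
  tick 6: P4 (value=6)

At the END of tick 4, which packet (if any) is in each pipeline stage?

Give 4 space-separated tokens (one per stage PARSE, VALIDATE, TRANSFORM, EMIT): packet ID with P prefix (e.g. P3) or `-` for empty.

Tick 1: [PARSE:P1(v=13,ok=F), VALIDATE:-, TRANSFORM:-, EMIT:-] out:-; in:P1
Tick 2: [PARSE:-, VALIDATE:P1(v=13,ok=F), TRANSFORM:-, EMIT:-] out:-; in:-
Tick 3: [PARSE:P2(v=12,ok=F), VALIDATE:-, TRANSFORM:P1(v=0,ok=F), EMIT:-] out:-; in:P2
Tick 4: [PARSE:P3(v=15,ok=F), VALIDATE:P2(v=12,ok=T), TRANSFORM:-, EMIT:P1(v=0,ok=F)] out:-; in:P3
At end of tick 4: ['P3', 'P2', '-', 'P1']

Answer: P3 P2 - P1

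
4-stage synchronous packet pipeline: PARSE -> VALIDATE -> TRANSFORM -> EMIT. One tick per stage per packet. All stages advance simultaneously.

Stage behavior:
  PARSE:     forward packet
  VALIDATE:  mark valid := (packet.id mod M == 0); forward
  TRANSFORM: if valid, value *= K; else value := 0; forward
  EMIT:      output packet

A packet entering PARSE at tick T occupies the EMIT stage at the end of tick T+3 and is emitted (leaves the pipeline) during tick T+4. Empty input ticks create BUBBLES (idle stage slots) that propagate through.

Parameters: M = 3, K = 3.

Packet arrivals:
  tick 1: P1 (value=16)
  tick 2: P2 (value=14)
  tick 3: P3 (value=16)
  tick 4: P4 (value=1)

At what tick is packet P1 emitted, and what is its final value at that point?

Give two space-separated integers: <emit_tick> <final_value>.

Answer: 5 0

Derivation:
Tick 1: [PARSE:P1(v=16,ok=F), VALIDATE:-, TRANSFORM:-, EMIT:-] out:-; in:P1
Tick 2: [PARSE:P2(v=14,ok=F), VALIDATE:P1(v=16,ok=F), TRANSFORM:-, EMIT:-] out:-; in:P2
Tick 3: [PARSE:P3(v=16,ok=F), VALIDATE:P2(v=14,ok=F), TRANSFORM:P1(v=0,ok=F), EMIT:-] out:-; in:P3
Tick 4: [PARSE:P4(v=1,ok=F), VALIDATE:P3(v=16,ok=T), TRANSFORM:P2(v=0,ok=F), EMIT:P1(v=0,ok=F)] out:-; in:P4
Tick 5: [PARSE:-, VALIDATE:P4(v=1,ok=F), TRANSFORM:P3(v=48,ok=T), EMIT:P2(v=0,ok=F)] out:P1(v=0); in:-
Tick 6: [PARSE:-, VALIDATE:-, TRANSFORM:P4(v=0,ok=F), EMIT:P3(v=48,ok=T)] out:P2(v=0); in:-
Tick 7: [PARSE:-, VALIDATE:-, TRANSFORM:-, EMIT:P4(v=0,ok=F)] out:P3(v=48); in:-
Tick 8: [PARSE:-, VALIDATE:-, TRANSFORM:-, EMIT:-] out:P4(v=0); in:-
P1: arrives tick 1, valid=False (id=1, id%3=1), emit tick 5, final value 0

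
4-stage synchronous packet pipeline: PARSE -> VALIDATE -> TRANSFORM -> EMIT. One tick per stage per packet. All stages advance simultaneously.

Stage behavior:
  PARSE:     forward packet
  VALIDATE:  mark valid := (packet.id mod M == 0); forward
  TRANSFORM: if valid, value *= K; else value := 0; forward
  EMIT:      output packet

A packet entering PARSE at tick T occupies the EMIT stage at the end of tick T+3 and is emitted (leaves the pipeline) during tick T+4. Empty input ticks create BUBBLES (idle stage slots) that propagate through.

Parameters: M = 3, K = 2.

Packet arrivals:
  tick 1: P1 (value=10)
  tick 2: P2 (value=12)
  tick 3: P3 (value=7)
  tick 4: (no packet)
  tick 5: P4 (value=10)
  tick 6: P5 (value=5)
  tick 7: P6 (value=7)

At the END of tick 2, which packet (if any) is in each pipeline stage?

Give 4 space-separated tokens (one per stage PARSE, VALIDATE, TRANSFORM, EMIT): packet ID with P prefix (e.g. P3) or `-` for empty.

Tick 1: [PARSE:P1(v=10,ok=F), VALIDATE:-, TRANSFORM:-, EMIT:-] out:-; in:P1
Tick 2: [PARSE:P2(v=12,ok=F), VALIDATE:P1(v=10,ok=F), TRANSFORM:-, EMIT:-] out:-; in:P2
At end of tick 2: ['P2', 'P1', '-', '-']

Answer: P2 P1 - -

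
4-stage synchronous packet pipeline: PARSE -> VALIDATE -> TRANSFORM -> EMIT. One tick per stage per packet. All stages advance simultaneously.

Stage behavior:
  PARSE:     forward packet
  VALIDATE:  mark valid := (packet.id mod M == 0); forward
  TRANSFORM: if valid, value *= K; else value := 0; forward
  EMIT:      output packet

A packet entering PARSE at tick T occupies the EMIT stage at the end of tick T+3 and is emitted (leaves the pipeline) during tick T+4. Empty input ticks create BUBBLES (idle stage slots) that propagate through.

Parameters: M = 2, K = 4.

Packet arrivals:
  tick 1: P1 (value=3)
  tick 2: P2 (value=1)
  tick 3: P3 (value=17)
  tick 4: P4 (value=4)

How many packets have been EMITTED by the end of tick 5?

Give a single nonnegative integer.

Answer: 1

Derivation:
Tick 1: [PARSE:P1(v=3,ok=F), VALIDATE:-, TRANSFORM:-, EMIT:-] out:-; in:P1
Tick 2: [PARSE:P2(v=1,ok=F), VALIDATE:P1(v=3,ok=F), TRANSFORM:-, EMIT:-] out:-; in:P2
Tick 3: [PARSE:P3(v=17,ok=F), VALIDATE:P2(v=1,ok=T), TRANSFORM:P1(v=0,ok=F), EMIT:-] out:-; in:P3
Tick 4: [PARSE:P4(v=4,ok=F), VALIDATE:P3(v=17,ok=F), TRANSFORM:P2(v=4,ok=T), EMIT:P1(v=0,ok=F)] out:-; in:P4
Tick 5: [PARSE:-, VALIDATE:P4(v=4,ok=T), TRANSFORM:P3(v=0,ok=F), EMIT:P2(v=4,ok=T)] out:P1(v=0); in:-
Emitted by tick 5: ['P1']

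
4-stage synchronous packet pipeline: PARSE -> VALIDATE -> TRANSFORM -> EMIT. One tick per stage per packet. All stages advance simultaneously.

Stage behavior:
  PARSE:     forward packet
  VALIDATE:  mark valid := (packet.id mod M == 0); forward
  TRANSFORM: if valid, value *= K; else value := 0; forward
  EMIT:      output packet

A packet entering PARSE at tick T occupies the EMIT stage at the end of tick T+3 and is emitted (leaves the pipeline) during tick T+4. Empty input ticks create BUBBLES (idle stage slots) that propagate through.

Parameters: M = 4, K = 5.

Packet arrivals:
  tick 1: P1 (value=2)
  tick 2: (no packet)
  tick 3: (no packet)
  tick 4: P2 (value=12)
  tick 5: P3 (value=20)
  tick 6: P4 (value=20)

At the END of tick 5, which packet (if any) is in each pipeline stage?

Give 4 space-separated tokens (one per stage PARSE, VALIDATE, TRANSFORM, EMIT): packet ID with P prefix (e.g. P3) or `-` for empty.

Answer: P3 P2 - -

Derivation:
Tick 1: [PARSE:P1(v=2,ok=F), VALIDATE:-, TRANSFORM:-, EMIT:-] out:-; in:P1
Tick 2: [PARSE:-, VALIDATE:P1(v=2,ok=F), TRANSFORM:-, EMIT:-] out:-; in:-
Tick 3: [PARSE:-, VALIDATE:-, TRANSFORM:P1(v=0,ok=F), EMIT:-] out:-; in:-
Tick 4: [PARSE:P2(v=12,ok=F), VALIDATE:-, TRANSFORM:-, EMIT:P1(v=0,ok=F)] out:-; in:P2
Tick 5: [PARSE:P3(v=20,ok=F), VALIDATE:P2(v=12,ok=F), TRANSFORM:-, EMIT:-] out:P1(v=0); in:P3
At end of tick 5: ['P3', 'P2', '-', '-']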